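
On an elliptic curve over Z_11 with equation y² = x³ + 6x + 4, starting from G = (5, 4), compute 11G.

(6, 5)

Double-and-add on 11 = (1011)₂. Start with G = (5, 4) for the leading 1-bit.
double: tangent at (5, 4): λ = (3·5² + 6)/(2·4) ≡ 4/8. 8⁻¹ ≡ 7 (mod 11) since 8·7 = 56 ≡ 1, so λ ≡ 4·7 ≡ 6.
  x = λ² - 5 - 5 = 36 - 10 ≡ 4; y = λ·(5 - 4) - 4 ≡ 2. → (4, 2)
double: tangent at (4, 2): λ = (3·4² + 6)/(2·2) ≡ 10/4. 4⁻¹ ≡ 3 (mod 11), so λ ≡ 10·3 ≡ 8.
  x = λ² - 4 - 4 = 64 - 8 ≡ 1; y = λ·(4 - 1) - 2 ≡ 0. → (1, 0)
add G: (1, 0) + (5, 4). λ = (4 - 0)/(5 - 1) ≡ 4/4 mod 11. 4⁻¹ ≡ 3 (mod 11), so λ ≡ 1.
  x = λ² - 1 - 5 = 1 - 6 ≡ 6; y = λ·(1 - 6) - 0 ≡ 6. → (6, 6)
double: tangent at (6, 6): λ = (3·6² + 6)/(2·6) ≡ 4/1. 1⁻¹ ≡ 1 (mod 11) since 1·1 = 1 ≡ 1, so λ ≡ 4·1 ≡ 4.
  x = λ² - 6 - 6 = 16 - 12 ≡ 4; y = λ·(6 - 4) - 6 ≡ 2. → (4, 2)
add G: (4, 2) + (5, 4). λ = (4 - 2)/(5 - 4) ≡ 2/1 mod 11. 1⁻¹ ≡ 1 (mod 11) since 1·1 = 1 ≡ 1, so λ ≡ 2.
  x = λ² - 4 - 5 = 4 - 9 ≡ 6; y = λ·(4 - 6) - 2 ≡ 5. → (6, 5)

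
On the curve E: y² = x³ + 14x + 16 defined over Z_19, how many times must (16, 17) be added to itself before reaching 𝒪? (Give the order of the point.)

2P: tangent at (16, 17): λ = (3·16² + 14)/(2·17) ≡ 3/15. 15⁻¹ ≡ 14 (mod 19) since 15·14 = 210 ≡ 1, so λ ≡ 3·14 ≡ 4.
  x = λ² - 16 - 16 = 16 - 32 ≡ 3; y = λ·(16 - 3) - 17 ≡ 16. → (3, 16)
3P: (3, 16) + (16, 17). λ = (17 - 16)/(16 - 3) ≡ 1/13 mod 19. 13⁻¹ ≡ 3 (mod 19), so λ ≡ 3.
  x = λ² - 3 - 16 = 9 - 19 ≡ 9; y = λ·(3 - 9) - 16 ≡ 4. → (9, 4)
4P: (9, 4) + (16, 17). λ = (17 - 4)/(16 - 9) ≡ 13/7 mod 19. 7⁻¹ ≡ 11 (mod 19), so λ ≡ 10.
  x = λ² - 9 - 16 = 100 - 25 ≡ 18; y = λ·(9 - 18) - 4 ≡ 1. → (18, 1)
5P: (18, 1) + (16, 17). λ = (17 - 1)/(16 - 18) ≡ 16/17 mod 19. 17⁻¹ ≡ 9 (mod 19), so λ ≡ 11.
  x = λ² - 18 - 16 = 121 - 34 ≡ 11; y = λ·(18 - 11) - 1 ≡ 0. → (11, 0)
6P: (11, 0) + (16, 17). λ = (17 - 0)/(16 - 11) ≡ 17/5 mod 19. 5⁻¹ ≡ 4 (mod 19) since 5·4 = 20 ≡ 1, so λ ≡ 11.
  x = λ² - 11 - 16 = 121 - 27 ≡ 18; y = λ·(11 - 18) - 0 ≡ 18. → (18, 18)
7P: (18, 18) + (16, 17). λ = (17 - 18)/(16 - 18) ≡ 18/17 mod 19. 17⁻¹ ≡ 9 (mod 19), so λ ≡ 10.
  x = λ² - 18 - 16 = 100 - 34 ≡ 9; y = λ·(18 - 9) - 18 ≡ 15. → (9, 15)
8P: (9, 15) + (16, 17). λ = (17 - 15)/(16 - 9) ≡ 2/7 mod 19. 7⁻¹ ≡ 11 (mod 19), so λ ≡ 3.
  x = λ² - 9 - 16 = 9 - 25 ≡ 3; y = λ·(9 - 3) - 15 ≡ 3. → (3, 3)
9P: (3, 3) + (16, 17). λ = (17 - 3)/(16 - 3) ≡ 14/13 mod 19. 13⁻¹ ≡ 3 (mod 19) since 13·3 = 39 ≡ 1, so λ ≡ 4.
  x = λ² - 3 - 16 = 16 - 19 ≡ 16; y = λ·(3 - 16) - 3 ≡ 2. → (16, 2)
10P: (16, 2) + (16, 17): same x and y₁ ≡ -y₂, so the sum is 𝒪.
10P = 𝒪, so the order is 10.

10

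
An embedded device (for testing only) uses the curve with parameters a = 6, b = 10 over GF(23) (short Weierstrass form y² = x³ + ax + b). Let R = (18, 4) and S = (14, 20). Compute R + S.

(7, 21)

(18, 4) + (14, 20). λ = (20 - 4)/(14 - 18) ≡ 16/19 mod 23. 19⁻¹ ≡ 17 (mod 23), so λ ≡ 19.
  x = λ² - 18 - 14 = 361 - 32 ≡ 7; y = λ·(18 - 7) - 4 ≡ 21. → (7, 21)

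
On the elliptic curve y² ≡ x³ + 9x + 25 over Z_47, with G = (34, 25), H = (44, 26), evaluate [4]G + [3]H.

First 4G:
Double-and-add on 4 = (100)₂. Start with G = (34, 25) for the leading 1-bit.
double: tangent at (34, 25): λ = (3·34² + 9)/(2·25) ≡ 46/3. 3⁻¹ ≡ 16 (mod 47) since 3·16 = 48 ≡ 1, so λ ≡ 46·16 ≡ 31.
  x = λ² - 34 - 34 = 961 - 68 ≡ 0; y = λ·(34 - 0) - 25 ≡ 42. → (0, 42)
double: tangent at (0, 42): λ = (3·0² + 9)/(2·42) ≡ 9/37. 37⁻¹ ≡ 14 (mod 47) since 37·14 = 518 ≡ 1, so λ ≡ 9·14 ≡ 32.
  x = λ² - 0 - 0 = 1024 - 0 ≡ 37; y = λ·(0 - 37) - 42 ≡ 43. → (37, 43)
4G = (37, 43).
Next 3H:
Repeated addition: build up to 3H.
2H: tangent at (44, 26): λ = (3·44² + 9)/(2·26) ≡ 36/5. 5⁻¹ ≡ 19 (mod 47) since 5·19 = 95 ≡ 1, so λ ≡ 36·19 ≡ 26.
  x = λ² - 44 - 44 = 676 - 88 ≡ 24; y = λ·(44 - 24) - 26 ≡ 24. → (24, 24)
3H: (24, 24) + (44, 26). λ = (26 - 24)/(44 - 24) ≡ 2/20 mod 47. 20⁻¹ ≡ 40 (mod 47), so λ ≡ 33.
  x = λ² - 24 - 44 = 1089 - 68 ≡ 34; y = λ·(24 - 34) - 24 ≡ 22. → (34, 22)
3H = (34, 22).
Finally 4G + 3H:
(37, 43) + (34, 22). λ = (22 - 43)/(34 - 37) ≡ 26/44 mod 47. 44⁻¹ ≡ 31 (mod 47) since 44·31 = 1364 ≡ 1, so λ ≡ 7.
  x = λ² - 37 - 34 = 49 - 71 ≡ 25; y = λ·(37 - 25) - 43 ≡ 41. → (25, 41)

(25, 41)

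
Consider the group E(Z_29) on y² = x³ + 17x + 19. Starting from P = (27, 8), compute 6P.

Repeated addition: build up to 6P.
2P: tangent at (27, 8): λ = (3·27² + 17)/(2·8) ≡ 0/16. 16⁻¹ ≡ 20 (mod 29), so λ ≡ 0·20 ≡ 0.
  x = λ² - 27 - 27 = 0 - 54 ≡ 4; y = λ·(27 - 4) - 8 ≡ 21. → (4, 21)
3P: (4, 21) + (27, 8). λ = (8 - 21)/(27 - 4) ≡ 16/23 mod 29. 23⁻¹ ≡ 24 (mod 29), so λ ≡ 7.
  x = λ² - 4 - 27 = 49 - 31 ≡ 18; y = λ·(4 - 18) - 21 ≡ 26. → (18, 26)
4P: (18, 26) + (27, 8). λ = (8 - 26)/(27 - 18) ≡ 11/9 mod 29. 9⁻¹ ≡ 13 (mod 29), so λ ≡ 27.
  x = λ² - 18 - 27 = 729 - 45 ≡ 17; y = λ·(18 - 17) - 26 ≡ 1. → (17, 1)
5P: (17, 1) + (27, 8). λ = (8 - 1)/(27 - 17) ≡ 7/10 mod 29. 10⁻¹ ≡ 3 (mod 29), so λ ≡ 21.
  x = λ² - 17 - 27 = 441 - 44 ≡ 20; y = λ·(17 - 20) - 1 ≡ 23. → (20, 23)
6P: (20, 23) + (27, 8). λ = (8 - 23)/(27 - 20) ≡ 14/7 mod 29. 7⁻¹ ≡ 25 (mod 29) since 7·25 = 175 ≡ 1, so λ ≡ 2.
  x = λ² - 20 - 27 = 4 - 47 ≡ 15; y = λ·(20 - 15) - 23 ≡ 16. → (15, 16)

(15, 16)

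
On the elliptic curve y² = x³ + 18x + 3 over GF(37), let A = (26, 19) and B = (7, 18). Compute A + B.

(8, 17)

(26, 19) + (7, 18). λ = (18 - 19)/(7 - 26) ≡ 36/18 mod 37. 18⁻¹ ≡ 35 (mod 37), so λ ≡ 2.
  x = λ² - 26 - 7 = 4 - 33 ≡ 8; y = λ·(26 - 8) - 19 ≡ 17. → (8, 17)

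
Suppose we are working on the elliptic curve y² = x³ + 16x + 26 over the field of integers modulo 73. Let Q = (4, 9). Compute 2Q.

(47, 49)

tangent at (4, 9): λ = (3·4² + 16)/(2·9) ≡ 64/18. 18⁻¹ ≡ 69 (mod 73) since 18·69 = 1242 ≡ 1, so λ ≡ 64·69 ≡ 36.
  x = λ² - 4 - 4 = 1296 - 8 ≡ 47; y = λ·(4 - 47) - 9 ≡ 49. → (47, 49)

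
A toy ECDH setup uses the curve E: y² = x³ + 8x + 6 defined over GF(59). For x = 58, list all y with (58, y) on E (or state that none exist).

x³ + 8x + 6 = 195582 ≡ 56 (mod 59).
56 is a non-residue mod 59; no y exists.

none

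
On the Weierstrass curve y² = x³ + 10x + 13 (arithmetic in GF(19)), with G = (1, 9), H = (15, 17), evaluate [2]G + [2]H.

(15, 17)

First 2G:
Repeated addition: build up to 2G.
2G: tangent at (1, 9): λ = (3·1² + 10)/(2·9) ≡ 13/18. 18⁻¹ ≡ 18 (mod 19), so λ ≡ 13·18 ≡ 6.
  x = λ² - 1 - 1 = 36 - 2 ≡ 15; y = λ·(1 - 15) - 9 ≡ 2. → (15, 2)
2G = (15, 2).
Next 2H:
Repeated addition: build up to 2H.
2H: tangent at (15, 17): λ = (3·15² + 10)/(2·17) ≡ 1/15. 15⁻¹ ≡ 14 (mod 19) since 15·14 = 210 ≡ 1, so λ ≡ 1·14 ≡ 14.
  x = λ² - 15 - 15 = 196 - 30 ≡ 14; y = λ·(15 - 14) - 17 ≡ 16. → (14, 16)
2H = (14, 16).
Finally 2G + 2H:
(15, 2) + (14, 16). λ = (16 - 2)/(14 - 15) ≡ 14/18 mod 19. 18⁻¹ ≡ 18 (mod 19), so λ ≡ 5.
  x = λ² - 15 - 14 = 25 - 29 ≡ 15; y = λ·(15 - 15) - 2 ≡ 17. → (15, 17)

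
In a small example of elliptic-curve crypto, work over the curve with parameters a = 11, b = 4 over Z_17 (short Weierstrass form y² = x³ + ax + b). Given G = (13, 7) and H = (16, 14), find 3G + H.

First 3G:
Repeated addition: build up to 3G.
2G: tangent at (13, 7): λ = (3·13² + 11)/(2·7) ≡ 8/14. 14⁻¹ ≡ 11 (mod 17) since 14·11 = 154 ≡ 1, so λ ≡ 8·11 ≡ 3.
  x = λ² - 13 - 13 = 9 - 26 ≡ 0; y = λ·(13 - 0) - 7 ≡ 15. → (0, 15)
3G: (0, 15) + (13, 7). λ = (7 - 15)/(13 - 0) ≡ 9/13 mod 17. 13⁻¹ ≡ 4 (mod 17), so λ ≡ 2.
  x = λ² - 0 - 13 = 4 - 13 ≡ 8; y = λ·(0 - 8) - 15 ≡ 3. → (8, 3)
3G = (8, 3).
Finally 3G + H:
(8, 3) + (16, 14). λ = (14 - 3)/(16 - 8) ≡ 11/8 mod 17. 8⁻¹ ≡ 15 (mod 17) since 8·15 = 120 ≡ 1, so λ ≡ 12.
  x = λ² - 8 - 16 = 144 - 24 ≡ 1; y = λ·(8 - 1) - 3 ≡ 13. → (1, 13)

(1, 13)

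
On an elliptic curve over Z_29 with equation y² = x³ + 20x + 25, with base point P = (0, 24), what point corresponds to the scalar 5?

Double-and-add on 5 = (101)₂. Start with P = (0, 24) for the leading 1-bit.
double: tangent at (0, 24): λ = (3·0² + 20)/(2·24) ≡ 20/19. 19⁻¹ ≡ 26 (mod 29) since 19·26 = 494 ≡ 1, so λ ≡ 20·26 ≡ 27.
  x = λ² - 0 - 0 = 729 - 0 ≡ 4; y = λ·(0 - 4) - 24 ≡ 13. → (4, 13)
double: tangent at (4, 13): λ = (3·4² + 20)/(2·13) ≡ 10/26. 26⁻¹ ≡ 19 (mod 29) since 26·19 = 494 ≡ 1, so λ ≡ 10·19 ≡ 16.
  x = λ² - 4 - 4 = 256 - 8 ≡ 16; y = λ·(4 - 16) - 13 ≡ 27. → (16, 27)
add P: (16, 27) + (0, 24). λ = (24 - 27)/(0 - 16) ≡ 26/13 mod 29. 13⁻¹ ≡ 9 (mod 29) since 13·9 = 117 ≡ 1, so λ ≡ 2.
  x = λ² - 16 - 0 = 4 - 16 ≡ 17; y = λ·(16 - 17) - 27 ≡ 0. → (17, 0)

(17, 0)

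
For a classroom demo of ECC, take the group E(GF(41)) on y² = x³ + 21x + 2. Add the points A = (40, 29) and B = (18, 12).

(40, 29) + (18, 12). λ = (12 - 29)/(18 - 40) ≡ 24/19 mod 41. 19⁻¹ ≡ 13 (mod 41) since 19·13 = 247 ≡ 1, so λ ≡ 25.
  x = λ² - 40 - 18 = 625 - 58 ≡ 34; y = λ·(40 - 34) - 29 ≡ 39. → (34, 39)

(34, 39)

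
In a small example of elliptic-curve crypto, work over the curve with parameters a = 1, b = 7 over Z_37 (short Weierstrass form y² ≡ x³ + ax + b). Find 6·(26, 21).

(13, 16)

Write P = (26, 21).
Double-and-add on 6 = (110)₂. Start with P = (26, 21) for the leading 1-bit.
double: tangent at (26, 21): λ = (3·26² + 1)/(2·21) ≡ 31/5. 5⁻¹ ≡ 15 (mod 37), so λ ≡ 31·15 ≡ 21.
  x = λ² - 26 - 26 = 441 - 52 ≡ 19; y = λ·(26 - 19) - 21 ≡ 15. → (19, 15)
add P: (19, 15) + (26, 21). λ = (21 - 15)/(26 - 19) ≡ 6/7 mod 37. 7⁻¹ ≡ 16 (mod 37) since 7·16 = 112 ≡ 1, so λ ≡ 22.
  x = λ² - 19 - 26 = 484 - 45 ≡ 32; y = λ·(19 - 32) - 15 ≡ 32. → (32, 32)
double: tangent at (32, 32): λ = (3·32² + 1)/(2·32) ≡ 2/27. 27⁻¹ ≡ 11 (mod 37) since 27·11 = 297 ≡ 1, so λ ≡ 2·11 ≡ 22.
  x = λ² - 32 - 32 = 484 - 64 ≡ 13; y = λ·(32 - 13) - 32 ≡ 16. → (13, 16)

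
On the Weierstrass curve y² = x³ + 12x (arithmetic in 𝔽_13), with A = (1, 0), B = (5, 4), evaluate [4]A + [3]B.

First 4A:
Double-and-add on 4 = (100)₂. Start with A = (1, 0) for the leading 1-bit.
double: (1, 0) + (1, 0): same x and y₁ ≡ -y₂, so the sum is ∞.
double: ∞ + ∞ = ∞ (identity).
4A = ∞.
Next 3B:
Repeated addition: build up to 3B.
2B: tangent at (5, 4): λ = (3·5² + 12)/(2·4) ≡ 9/8. 8⁻¹ ≡ 5 (mod 13), so λ ≡ 9·5 ≡ 6.
  x = λ² - 5 - 5 = 36 - 10 ≡ 0; y = λ·(5 - 0) - 4 ≡ 0. → (0, 0)
3B: (0, 0) + (5, 4). λ = (4 - 0)/(5 - 0) ≡ 4/5 mod 13. 5⁻¹ ≡ 8 (mod 13), so λ ≡ 6.
  x = λ² - 0 - 5 = 36 - 5 ≡ 5; y = λ·(0 - 5) - 0 ≡ 9. → (5, 9)
3B = (5, 9).
Finally 4A + 3B:
∞ + (5, 9) = (5, 9) (identity).

(5, 9)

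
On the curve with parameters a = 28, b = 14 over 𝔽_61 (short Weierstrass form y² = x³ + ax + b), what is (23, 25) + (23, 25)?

tangent at (23, 25): λ = (3·23² + 28)/(2·25) ≡ 29/50. 50⁻¹ ≡ 11 (mod 61), so λ ≡ 29·11 ≡ 14.
  x = λ² - 23 - 23 = 196 - 46 ≡ 28; y = λ·(23 - 28) - 25 ≡ 27. → (28, 27)

(28, 27)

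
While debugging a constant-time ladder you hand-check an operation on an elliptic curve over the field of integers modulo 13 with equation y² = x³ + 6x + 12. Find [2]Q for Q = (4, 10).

tangent at (4, 10): λ = (3·4² + 6)/(2·10) ≡ 2/7. 7⁻¹ ≡ 2 (mod 13), so λ ≡ 2·2 ≡ 4.
  x = λ² - 4 - 4 = 16 - 8 ≡ 8; y = λ·(4 - 8) - 10 ≡ 0. → (8, 0)

(8, 0)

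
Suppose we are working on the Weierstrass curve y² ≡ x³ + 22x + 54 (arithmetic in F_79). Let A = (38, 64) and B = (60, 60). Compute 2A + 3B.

First 2A:
Repeated addition: build up to 2A.
2A: tangent at (38, 64): λ = (3·38² + 22)/(2·64) ≡ 9/49. 49⁻¹ ≡ 50 (mod 79) since 49·50 = 2450 ≡ 1, so λ ≡ 9·50 ≡ 55.
  x = λ² - 38 - 38 = 3025 - 76 ≡ 26; y = λ·(38 - 26) - 64 ≡ 43. → (26, 43)
2A = (26, 43).
Next 3B:
Repeated addition: build up to 3B.
2B: tangent at (60, 60): λ = (3·60² + 22)/(2·60) ≡ 78/41. 41⁻¹ ≡ 27 (mod 79) since 41·27 = 1107 ≡ 1, so λ ≡ 78·27 ≡ 52.
  x = λ² - 60 - 60 = 2704 - 120 ≡ 56; y = λ·(60 - 56) - 60 ≡ 69. → (56, 69)
3B: (56, 69) + (60, 60). λ = (60 - 69)/(60 - 56) ≡ 70/4 mod 79. 4⁻¹ ≡ 20 (mod 79) since 4·20 = 80 ≡ 1, so λ ≡ 57.
  x = λ² - 56 - 60 = 3249 - 116 ≡ 52; y = λ·(56 - 52) - 69 ≡ 1. → (52, 1)
3B = (52, 1).
Finally 2A + 3B:
(26, 43) + (52, 1). λ = (1 - 43)/(52 - 26) ≡ 37/26 mod 79. 26⁻¹ ≡ 76 (mod 79), so λ ≡ 47.
  x = λ² - 26 - 52 = 2209 - 78 ≡ 77; y = λ·(26 - 77) - 43 ≡ 9. → (77, 9)

(77, 9)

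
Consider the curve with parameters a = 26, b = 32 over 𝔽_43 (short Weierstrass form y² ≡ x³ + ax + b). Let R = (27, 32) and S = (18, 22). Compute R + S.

(21, 32)

(27, 32) + (18, 22). λ = (22 - 32)/(18 - 27) ≡ 33/34 mod 43. 34⁻¹ ≡ 19 (mod 43) since 34·19 = 646 ≡ 1, so λ ≡ 25.
  x = λ² - 27 - 18 = 625 - 45 ≡ 21; y = λ·(27 - 21) - 32 ≡ 32. → (21, 32)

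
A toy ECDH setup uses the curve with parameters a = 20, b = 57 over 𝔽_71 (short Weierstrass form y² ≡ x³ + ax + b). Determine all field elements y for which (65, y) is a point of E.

x³ + 20x + 57 = 275982 ≡ 5 (mod 71).
Square roots of 5 mod 71: 17 and 54 (since 17² = 289 ≡ 5).

17, 54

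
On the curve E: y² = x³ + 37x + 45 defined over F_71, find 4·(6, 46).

(45, 40)

Write P = (6, 46).
Double-and-add on 4 = (100)₂. Start with P = (6, 46) for the leading 1-bit.
double: tangent at (6, 46): λ = (3·6² + 37)/(2·46) ≡ 3/21. 21⁻¹ ≡ 44 (mod 71) since 21·44 = 924 ≡ 1, so λ ≡ 3·44 ≡ 61.
  x = λ² - 6 - 6 = 3721 - 12 ≡ 17; y = λ·(6 - 17) - 46 ≡ 64. → (17, 64)
double: tangent at (17, 64): λ = (3·17² + 37)/(2·64) ≡ 52/57. 57⁻¹ ≡ 5 (mod 71) since 57·5 = 285 ≡ 1, so λ ≡ 52·5 ≡ 47.
  x = λ² - 17 - 17 = 2209 - 34 ≡ 45; y = λ·(17 - 45) - 64 ≡ 40. → (45, 40)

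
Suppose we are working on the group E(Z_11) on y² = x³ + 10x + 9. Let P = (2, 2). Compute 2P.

(7, 9)

tangent at (2, 2): λ = (3·2² + 10)/(2·2) ≡ 0/4. 4⁻¹ ≡ 3 (mod 11) since 4·3 = 12 ≡ 1, so λ ≡ 0·3 ≡ 0.
  x = λ² - 2 - 2 = 0 - 4 ≡ 7; y = λ·(2 - 7) - 2 ≡ 9. → (7, 9)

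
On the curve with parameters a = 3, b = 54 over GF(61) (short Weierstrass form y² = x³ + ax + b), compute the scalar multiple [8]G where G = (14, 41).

(15, 34)

Double-and-add on 8 = (1000)₂. Start with G = (14, 41) for the leading 1-bit.
double: tangent at (14, 41): λ = (3·14² + 3)/(2·41) ≡ 42/21. 21⁻¹ ≡ 32 (mod 61), so λ ≡ 42·32 ≡ 2.
  x = λ² - 14 - 14 = 4 - 28 ≡ 37; y = λ·(14 - 37) - 41 ≡ 35. → (37, 35)
double: tangent at (37, 35): λ = (3·37² + 3)/(2·35) ≡ 23/9. 9⁻¹ ≡ 34 (mod 61), so λ ≡ 23·34 ≡ 50.
  x = λ² - 37 - 37 = 2500 - 74 ≡ 47; y = λ·(37 - 47) - 35 ≡ 14. → (47, 14)
double: tangent at (47, 14): λ = (3·47² + 3)/(2·14) ≡ 42/28. 28⁻¹ ≡ 24 (mod 61) since 28·24 = 672 ≡ 1, so λ ≡ 42·24 ≡ 32.
  x = λ² - 47 - 47 = 1024 - 94 ≡ 15; y = λ·(47 - 15) - 14 ≡ 34. → (15, 34)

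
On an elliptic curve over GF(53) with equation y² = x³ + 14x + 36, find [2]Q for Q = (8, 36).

tangent at (8, 36): λ = (3·8² + 14)/(2·36) ≡ 47/19. 19⁻¹ ≡ 14 (mod 53), so λ ≡ 47·14 ≡ 22.
  x = λ² - 8 - 8 = 484 - 16 ≡ 44; y = λ·(8 - 44) - 36 ≡ 20. → (44, 20)

(44, 20)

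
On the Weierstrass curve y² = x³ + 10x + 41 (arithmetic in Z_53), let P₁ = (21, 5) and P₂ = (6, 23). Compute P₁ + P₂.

(21, 5) + (6, 23). λ = (23 - 5)/(6 - 21) ≡ 18/38 mod 53. 38⁻¹ ≡ 7 (mod 53), so λ ≡ 20.
  x = λ² - 21 - 6 = 400 - 27 ≡ 2; y = λ·(21 - 2) - 5 ≡ 4. → (2, 4)

(2, 4)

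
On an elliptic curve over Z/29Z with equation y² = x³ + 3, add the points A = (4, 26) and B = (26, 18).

(4, 26) + (26, 18). λ = (18 - 26)/(26 - 4) ≡ 21/22 mod 29. 22⁻¹ ≡ 4 (mod 29), so λ ≡ 26.
  x = λ² - 4 - 26 = 676 - 30 ≡ 8; y = λ·(4 - 8) - 26 ≡ 15. → (8, 15)

(8, 15)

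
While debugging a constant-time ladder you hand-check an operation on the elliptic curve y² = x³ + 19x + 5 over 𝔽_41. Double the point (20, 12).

tangent at (20, 12): λ = (3·20² + 19)/(2·12) ≡ 30/24. 24⁻¹ ≡ 12 (mod 41) since 24·12 = 288 ≡ 1, so λ ≡ 30·12 ≡ 32.
  x = λ² - 20 - 20 = 1024 - 40 ≡ 0; y = λ·(20 - 0) - 12 ≡ 13. → (0, 13)

(0, 13)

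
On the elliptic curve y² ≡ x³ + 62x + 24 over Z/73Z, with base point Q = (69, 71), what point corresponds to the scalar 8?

Repeated addition: build up to 8Q.
2Q: tangent at (69, 71): λ = (3·69² + 62)/(2·71) ≡ 37/69. 69⁻¹ ≡ 18 (mod 73) since 69·18 = 1242 ≡ 1, so λ ≡ 37·18 ≡ 9.
  x = λ² - 69 - 69 = 81 - 138 ≡ 16; y = λ·(69 - 16) - 71 ≡ 41. → (16, 41)
3Q: (16, 41) + (69, 71). λ = (71 - 41)/(69 - 16) ≡ 30/53 mod 73. 53⁻¹ ≡ 62 (mod 73), so λ ≡ 35.
  x = λ² - 16 - 69 = 1225 - 85 ≡ 45; y = λ·(16 - 45) - 41 ≡ 39. → (45, 39)
4Q: (45, 39) + (69, 71). λ = (71 - 39)/(69 - 45) ≡ 32/24 mod 73. 24⁻¹ ≡ 70 (mod 73) since 24·70 = 1680 ≡ 1, so λ ≡ 50.
  x = λ² - 45 - 69 = 2500 - 114 ≡ 50; y = λ·(45 - 50) - 39 ≡ 3. → (50, 3)
5Q: (50, 3) + (69, 71). λ = (71 - 3)/(69 - 50) ≡ 68/19 mod 73. 19⁻¹ ≡ 50 (mod 73), so λ ≡ 42.
  x = λ² - 50 - 69 = 1764 - 119 ≡ 39; y = λ·(50 - 39) - 3 ≡ 21. → (39, 21)
6Q: (39, 21) + (69, 71). λ = (71 - 21)/(69 - 39) ≡ 50/30 mod 73. 30⁻¹ ≡ 56 (mod 73), so λ ≡ 26.
  x = λ² - 39 - 69 = 676 - 108 ≡ 57; y = λ·(39 - 57) - 21 ≡ 22. → (57, 22)
7Q: (57, 22) + (69, 71). λ = (71 - 22)/(69 - 57) ≡ 49/12 mod 73. 12⁻¹ ≡ 67 (mod 73) since 12·67 = 804 ≡ 1, so λ ≡ 71.
  x = λ² - 57 - 69 = 5041 - 126 ≡ 24; y = λ·(57 - 24) - 22 ≡ 58. → (24, 58)
8Q: (24, 58) + (69, 71). λ = (71 - 58)/(69 - 24) ≡ 13/45 mod 73. 45⁻¹ ≡ 13 (mod 73), so λ ≡ 23.
  x = λ² - 24 - 69 = 529 - 93 ≡ 71; y = λ·(24 - 71) - 58 ≡ 29. → (71, 29)

(71, 29)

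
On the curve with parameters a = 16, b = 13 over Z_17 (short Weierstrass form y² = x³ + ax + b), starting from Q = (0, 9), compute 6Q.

Double-and-add on 6 = (110)₂. Start with Q = (0, 9) for the leading 1-bit.
double: tangent at (0, 9): λ = (3·0² + 16)/(2·9) ≡ 16/1. 1⁻¹ ≡ 1 (mod 17), so λ ≡ 16·1 ≡ 16.
  x = λ² - 0 - 0 = 256 - 0 ≡ 1; y = λ·(0 - 1) - 9 ≡ 9. → (1, 9)
add Q: (1, 9) + (0, 9). λ = (9 - 9)/(0 - 1) ≡ 0/16 mod 17. 16⁻¹ ≡ 16 (mod 17) since 16·16 = 256 ≡ 1, so λ ≡ 0.
  x = λ² - 1 - 0 = 0 - 1 ≡ 16; y = λ·(1 - 16) - 9 ≡ 8. → (16, 8)
double: tangent at (16, 8): λ = (3·16² + 16)/(2·8) ≡ 2/16. 16⁻¹ ≡ 16 (mod 17), so λ ≡ 2·16 ≡ 15.
  x = λ² - 16 - 16 = 225 - 32 ≡ 6; y = λ·(16 - 6) - 8 ≡ 6. → (6, 6)

(6, 6)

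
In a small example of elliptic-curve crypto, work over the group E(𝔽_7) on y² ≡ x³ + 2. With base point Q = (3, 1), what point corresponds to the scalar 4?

Repeated addition: build up to 4Q.
2Q: tangent at (3, 1): λ = (3·3² + 0)/(2·1) ≡ 6/2. 2⁻¹ ≡ 4 (mod 7) since 2·4 = 8 ≡ 1, so λ ≡ 6·4 ≡ 3.
  x = λ² - 3 - 3 = 9 - 6 ≡ 3; y = λ·(3 - 3) - 1 ≡ 6. → (3, 6)
3Q: (3, 6) + (3, 1): same x and y₁ ≡ -y₂, so the sum is the point at infinity.
4Q: the point at infinity + (3, 1) = (3, 1) (identity).

(3, 1)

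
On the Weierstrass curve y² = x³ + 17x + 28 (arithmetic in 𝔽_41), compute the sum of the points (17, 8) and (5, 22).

(1, 28)

(17, 8) + (5, 22). λ = (22 - 8)/(5 - 17) ≡ 14/29 mod 41. 29⁻¹ ≡ 17 (mod 41), so λ ≡ 33.
  x = λ² - 17 - 5 = 1089 - 22 ≡ 1; y = λ·(17 - 1) - 8 ≡ 28. → (1, 28)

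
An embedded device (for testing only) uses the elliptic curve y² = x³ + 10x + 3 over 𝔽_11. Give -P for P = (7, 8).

(7, 3)

-(7, 8) = (7, -8 mod 11) = (7, 3).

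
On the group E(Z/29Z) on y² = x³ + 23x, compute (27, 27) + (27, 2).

The two points share x = 27 and their y-coordinates satisfy 27 + 2 ≡ 0 (mod 29), so they are inverses. Their sum is 𝒪.

O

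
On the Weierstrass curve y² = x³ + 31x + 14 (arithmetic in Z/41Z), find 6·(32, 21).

Write P = (32, 21).
Repeated addition: build up to 6P.
2P: tangent at (32, 21): λ = (3·32² + 31)/(2·21) ≡ 28/1. 1⁻¹ ≡ 1 (mod 41), so λ ≡ 28·1 ≡ 28.
  x = λ² - 32 - 32 = 784 - 64 ≡ 23; y = λ·(32 - 23) - 21 ≡ 26. → (23, 26)
3P: (23, 26) + (32, 21). λ = (21 - 26)/(32 - 23) ≡ 36/9 mod 41. 9⁻¹ ≡ 32 (mod 41), so λ ≡ 4.
  x = λ² - 23 - 32 = 16 - 55 ≡ 2; y = λ·(23 - 2) - 26 ≡ 17. → (2, 17)
4P: (2, 17) + (32, 21). λ = (21 - 17)/(32 - 2) ≡ 4/30 mod 41. 30⁻¹ ≡ 26 (mod 41), so λ ≡ 22.
  x = λ² - 2 - 32 = 484 - 34 ≡ 40; y = λ·(2 - 40) - 17 ≡ 8. → (40, 8)
5P: (40, 8) + (32, 21). λ = (21 - 8)/(32 - 40) ≡ 13/33 mod 41. 33⁻¹ ≡ 5 (mod 41) since 33·5 = 165 ≡ 1, so λ ≡ 24.
  x = λ² - 40 - 32 = 576 - 72 ≡ 12; y = λ·(40 - 12) - 8 ≡ 8. → (12, 8)
6P: (12, 8) + (32, 21). λ = (21 - 8)/(32 - 12) ≡ 13/20 mod 41. 20⁻¹ ≡ 39 (mod 41) since 20·39 = 780 ≡ 1, so λ ≡ 15.
  x = λ² - 12 - 32 = 225 - 44 ≡ 17; y = λ·(12 - 17) - 8 ≡ 40. → (17, 40)

(17, 40)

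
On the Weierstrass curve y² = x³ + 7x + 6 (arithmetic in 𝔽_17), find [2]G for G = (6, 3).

(13, 13)

tangent at (6, 3): λ = (3·6² + 7)/(2·3) ≡ 13/6. 6⁻¹ ≡ 3 (mod 17) since 6·3 = 18 ≡ 1, so λ ≡ 13·3 ≡ 5.
  x = λ² - 6 - 6 = 25 - 12 ≡ 13; y = λ·(6 - 13) - 3 ≡ 13. → (13, 13)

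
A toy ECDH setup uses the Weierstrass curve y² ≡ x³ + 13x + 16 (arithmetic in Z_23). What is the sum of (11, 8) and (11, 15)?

The two points share x = 11 and their y-coordinates satisfy 8 + 15 ≡ 0 (mod 23), so they are inverses. Their sum is O.

O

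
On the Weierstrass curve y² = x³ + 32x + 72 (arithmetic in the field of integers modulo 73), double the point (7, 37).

(53, 51)

tangent at (7, 37): λ = (3·7² + 32)/(2·37) ≡ 33/1. 1⁻¹ ≡ 1 (mod 73) since 1·1 = 1 ≡ 1, so λ ≡ 33·1 ≡ 33.
  x = λ² - 7 - 7 = 1089 - 14 ≡ 53; y = λ·(7 - 53) - 37 ≡ 51. → (53, 51)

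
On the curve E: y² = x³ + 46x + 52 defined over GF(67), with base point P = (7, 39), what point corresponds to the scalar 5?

(13, 57)

Repeated addition: build up to 5P.
2P: tangent at (7, 39): λ = (3·7² + 46)/(2·39) ≡ 59/11. 11⁻¹ ≡ 61 (mod 67) since 11·61 = 671 ≡ 1, so λ ≡ 59·61 ≡ 48.
  x = λ² - 7 - 7 = 2304 - 14 ≡ 12; y = λ·(7 - 12) - 39 ≡ 56. → (12, 56)
3P: (12, 56) + (7, 39). λ = (39 - 56)/(7 - 12) ≡ 50/62 mod 67. 62⁻¹ ≡ 40 (mod 67), so λ ≡ 57.
  x = λ² - 12 - 7 = 3249 - 19 ≡ 14; y = λ·(12 - 14) - 56 ≡ 31. → (14, 31)
4P: (14, 31) + (7, 39). λ = (39 - 31)/(7 - 14) ≡ 8/60 mod 67. 60⁻¹ ≡ 19 (mod 67) since 60·19 = 1140 ≡ 1, so λ ≡ 18.
  x = λ² - 14 - 7 = 324 - 21 ≡ 35; y = λ·(14 - 35) - 31 ≡ 60. → (35, 60)
5P: (35, 60) + (7, 39). λ = (39 - 60)/(7 - 35) ≡ 46/39 mod 67. 39⁻¹ ≡ 55 (mod 67) since 39·55 = 2145 ≡ 1, so λ ≡ 51.
  x = λ² - 35 - 7 = 2601 - 42 ≡ 13; y = λ·(35 - 13) - 60 ≡ 57. → (13, 57)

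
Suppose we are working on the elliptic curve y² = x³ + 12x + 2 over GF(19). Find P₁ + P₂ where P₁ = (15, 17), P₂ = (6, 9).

(15, 17) + (6, 9). λ = (9 - 17)/(6 - 15) ≡ 11/10 mod 19. 10⁻¹ ≡ 2 (mod 19), so λ ≡ 3.
  x = λ² - 15 - 6 = 9 - 21 ≡ 7; y = λ·(15 - 7) - 17 ≡ 7. → (7, 7)

(7, 7)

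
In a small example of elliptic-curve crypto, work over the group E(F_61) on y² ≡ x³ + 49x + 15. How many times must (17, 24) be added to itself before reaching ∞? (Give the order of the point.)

8

2P: tangent at (17, 24): λ = (3·17² + 49)/(2·24) ≡ 1/48. 48⁻¹ ≡ 14 (mod 61), so λ ≡ 1·14 ≡ 14.
  x = λ² - 17 - 17 = 196 - 34 ≡ 40; y = λ·(17 - 40) - 24 ≡ 20. → (40, 20)
3P: (40, 20) + (17, 24). λ = (24 - 20)/(17 - 40) ≡ 4/38 mod 61. 38⁻¹ ≡ 53 (mod 61), so λ ≡ 29.
  x = λ² - 40 - 17 = 841 - 57 ≡ 52; y = λ·(40 - 52) - 20 ≡ 59. → (52, 59)
4P: (52, 59) + (17, 24). λ = (24 - 59)/(17 - 52) ≡ 26/26 mod 61. 26⁻¹ ≡ 54 (mod 61) since 26·54 = 1404 ≡ 1, so λ ≡ 1.
  x = λ² - 52 - 17 = 1 - 69 ≡ 54; y = λ·(52 - 54) - 59 ≡ 0. → (54, 0)
5P: (54, 0) + (17, 24). λ = (24 - 0)/(17 - 54) ≡ 24/24 mod 61. 24⁻¹ ≡ 28 (mod 61), so λ ≡ 1.
  x = λ² - 54 - 17 = 1 - 71 ≡ 52; y = λ·(54 - 52) - 0 ≡ 2. → (52, 2)
6P: (52, 2) + (17, 24). λ = (24 - 2)/(17 - 52) ≡ 22/26 mod 61. 26⁻¹ ≡ 54 (mod 61) since 26·54 = 1404 ≡ 1, so λ ≡ 29.
  x = λ² - 52 - 17 = 841 - 69 ≡ 40; y = λ·(52 - 40) - 2 ≡ 41. → (40, 41)
7P: (40, 41) + (17, 24). λ = (24 - 41)/(17 - 40) ≡ 44/38 mod 61. 38⁻¹ ≡ 53 (mod 61) since 38·53 = 2014 ≡ 1, so λ ≡ 14.
  x = λ² - 40 - 17 = 196 - 57 ≡ 17; y = λ·(40 - 17) - 41 ≡ 37. → (17, 37)
8P: (17, 37) + (17, 24): same x and y₁ ≡ -y₂, so the sum is ∞.
8P = ∞, so the order is 8.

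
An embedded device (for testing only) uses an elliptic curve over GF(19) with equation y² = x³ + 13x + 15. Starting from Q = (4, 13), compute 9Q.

Repeated addition: build up to 9Q.
2Q: tangent at (4, 13): λ = (3·4² + 13)/(2·13) ≡ 4/7. 7⁻¹ ≡ 11 (mod 19), so λ ≡ 4·11 ≡ 6.
  x = λ² - 4 - 4 = 36 - 8 ≡ 9; y = λ·(4 - 9) - 13 ≡ 14. → (9, 14)
3Q: (9, 14) + (4, 13). λ = (13 - 14)/(4 - 9) ≡ 18/14 mod 19. 14⁻¹ ≡ 15 (mod 19), so λ ≡ 4.
  x = λ² - 9 - 4 = 16 - 13 ≡ 3; y = λ·(9 - 3) - 14 ≡ 10. → (3, 10)
4Q: (3, 10) + (4, 13). λ = (13 - 10)/(4 - 3) ≡ 3/1 mod 19. 1⁻¹ ≡ 1 (mod 19), so λ ≡ 3.
  x = λ² - 3 - 4 = 9 - 7 ≡ 2; y = λ·(3 - 2) - 10 ≡ 12. → (2, 12)
5Q: (2, 12) + (4, 13). λ = (13 - 12)/(4 - 2) ≡ 1/2 mod 19. 2⁻¹ ≡ 10 (mod 19), so λ ≡ 10.
  x = λ² - 2 - 4 = 100 - 6 ≡ 18; y = λ·(2 - 18) - 12 ≡ 18. → (18, 18)
6Q: (18, 18) + (4, 13). λ = (13 - 18)/(4 - 18) ≡ 14/5 mod 19. 5⁻¹ ≡ 4 (mod 19) since 5·4 = 20 ≡ 1, so λ ≡ 18.
  x = λ² - 18 - 4 = 324 - 22 ≡ 17; y = λ·(18 - 17) - 18 ≡ 0. → (17, 0)
7Q: (17, 0) + (4, 13). λ = (13 - 0)/(4 - 17) ≡ 13/6 mod 19. 6⁻¹ ≡ 16 (mod 19), so λ ≡ 18.
  x = λ² - 17 - 4 = 324 - 21 ≡ 18; y = λ·(17 - 18) - 0 ≡ 1. → (18, 1)
8Q: (18, 1) + (4, 13). λ = (13 - 1)/(4 - 18) ≡ 12/5 mod 19. 5⁻¹ ≡ 4 (mod 19), so λ ≡ 10.
  x = λ² - 18 - 4 = 100 - 22 ≡ 2; y = λ·(18 - 2) - 1 ≡ 7. → (2, 7)
9Q: (2, 7) + (4, 13). λ = (13 - 7)/(4 - 2) ≡ 6/2 mod 19. 2⁻¹ ≡ 10 (mod 19), so λ ≡ 3.
  x = λ² - 2 - 4 = 9 - 6 ≡ 3; y = λ·(2 - 3) - 7 ≡ 9. → (3, 9)

(3, 9)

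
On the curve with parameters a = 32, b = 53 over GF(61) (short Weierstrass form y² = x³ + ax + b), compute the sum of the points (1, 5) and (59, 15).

(1, 5) + (59, 15). λ = (15 - 5)/(59 - 1) ≡ 10/58 mod 61. 58⁻¹ ≡ 20 (mod 61) since 58·20 = 1160 ≡ 1, so λ ≡ 17.
  x = λ² - 1 - 59 = 289 - 60 ≡ 46; y = λ·(1 - 46) - 5 ≡ 23. → (46, 23)

(46, 23)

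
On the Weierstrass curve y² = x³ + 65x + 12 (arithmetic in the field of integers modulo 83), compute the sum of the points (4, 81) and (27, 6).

(38, 1)

(4, 81) + (27, 6). λ = (6 - 81)/(27 - 4) ≡ 8/23 mod 83. 23⁻¹ ≡ 65 (mod 83), so λ ≡ 22.
  x = λ² - 4 - 27 = 484 - 31 ≡ 38; y = λ·(4 - 38) - 81 ≡ 1. → (38, 1)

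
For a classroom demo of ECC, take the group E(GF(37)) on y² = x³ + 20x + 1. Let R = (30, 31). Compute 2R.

tangent at (30, 31): λ = (3·30² + 20)/(2·31) ≡ 19/25. 25⁻¹ ≡ 3 (mod 37), so λ ≡ 19·3 ≡ 20.
  x = λ² - 30 - 30 = 400 - 60 ≡ 7; y = λ·(30 - 7) - 31 ≡ 22. → (7, 22)

(7, 22)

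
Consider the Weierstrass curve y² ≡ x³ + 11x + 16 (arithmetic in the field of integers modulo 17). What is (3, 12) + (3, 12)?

tangent at (3, 12): λ = (3·3² + 11)/(2·12) ≡ 4/7. 7⁻¹ ≡ 5 (mod 17) since 7·5 = 35 ≡ 1, so λ ≡ 4·5 ≡ 3.
  x = λ² - 3 - 3 = 9 - 6 ≡ 3; y = λ·(3 - 3) - 12 ≡ 5. → (3, 5)

(3, 5)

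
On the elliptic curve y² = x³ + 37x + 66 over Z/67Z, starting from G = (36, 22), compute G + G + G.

(38, 8)

Repeated addition: build up to 3G.
2G: tangent at (36, 22): λ = (3·36² + 37)/(2·22) ≡ 39/44. 44⁻¹ ≡ 32 (mod 67) since 44·32 = 1408 ≡ 1, so λ ≡ 39·32 ≡ 42.
  x = λ² - 36 - 36 = 1764 - 72 ≡ 17; y = λ·(36 - 17) - 22 ≡ 39. → (17, 39)
3G: (17, 39) + (36, 22). λ = (22 - 39)/(36 - 17) ≡ 50/19 mod 67. 19⁻¹ ≡ 60 (mod 67), so λ ≡ 52.
  x = λ² - 17 - 36 = 2704 - 53 ≡ 38; y = λ·(17 - 38) - 39 ≡ 8. → (38, 8)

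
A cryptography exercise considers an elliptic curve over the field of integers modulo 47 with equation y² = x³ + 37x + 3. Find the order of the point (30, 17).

2P: tangent at (30, 17): λ = (3·30² + 37)/(2·17) ≡ 11/34. 34⁻¹ ≡ 18 (mod 47) since 34·18 = 612 ≡ 1, so λ ≡ 11·18 ≡ 10.
  x = λ² - 30 - 30 = 100 - 60 ≡ 40; y = λ·(30 - 40) - 17 ≡ 24. → (40, 24)
3P: (40, 24) + (30, 17). λ = (17 - 24)/(30 - 40) ≡ 40/37 mod 47. 37⁻¹ ≡ 14 (mod 47), so λ ≡ 43.
  x = λ² - 40 - 30 = 1849 - 70 ≡ 40; y = λ·(40 - 40) - 24 ≡ 23. → (40, 23)
4P: (40, 23) + (30, 17). λ = (17 - 23)/(30 - 40) ≡ 41/37 mod 47. 37⁻¹ ≡ 14 (mod 47), so λ ≡ 10.
  x = λ² - 40 - 30 = 100 - 70 ≡ 30; y = λ·(40 - 30) - 23 ≡ 30. → (30, 30)
5P: (30, 30) + (30, 17): same x and y₁ ≡ -y₂, so the sum is 𝒪.
5P = 𝒪, so the order is 5.

5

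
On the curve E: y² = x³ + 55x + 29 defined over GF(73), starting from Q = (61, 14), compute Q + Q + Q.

Repeated addition: build up to 3Q.
2Q: tangent at (61, 14): λ = (3·61² + 55)/(2·14) ≡ 49/28. 28⁻¹ ≡ 60 (mod 73), so λ ≡ 49·60 ≡ 20.
  x = λ² - 61 - 61 = 400 - 122 ≡ 59; y = λ·(61 - 59) - 14 ≡ 26. → (59, 26)
3Q: (59, 26) + (61, 14). λ = (14 - 26)/(61 - 59) ≡ 61/2 mod 73. 2⁻¹ ≡ 37 (mod 73) since 2·37 = 74 ≡ 1, so λ ≡ 67.
  x = λ² - 59 - 61 = 4489 - 120 ≡ 62; y = λ·(59 - 62) - 26 ≡ 65. → (62, 65)

(62, 65)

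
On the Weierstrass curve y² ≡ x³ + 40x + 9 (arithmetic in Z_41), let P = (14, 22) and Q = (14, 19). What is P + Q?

O

The two points share x = 14 and their y-coordinates satisfy 22 + 19 ≡ 0 (mod 41), so they are inverses. Their sum is the point at infinity.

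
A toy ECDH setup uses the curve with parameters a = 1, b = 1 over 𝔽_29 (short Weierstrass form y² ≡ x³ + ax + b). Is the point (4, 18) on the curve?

no

y² = 18² ≡ 5; x³ + 1x + 1 = 69 ≡ 11 (mod 29). 5 ≠ 11.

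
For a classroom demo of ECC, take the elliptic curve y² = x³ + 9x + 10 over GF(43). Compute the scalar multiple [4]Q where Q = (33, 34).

Repeated addition: build up to 4Q.
2Q: tangent at (33, 34): λ = (3·33² + 9)/(2·34) ≡ 8/25. 25⁻¹ ≡ 31 (mod 43), so λ ≡ 8·31 ≡ 33.
  x = λ² - 33 - 33 = 1089 - 66 ≡ 34; y = λ·(33 - 34) - 34 ≡ 19. → (34, 19)
3Q: (34, 19) + (33, 34). λ = (34 - 19)/(33 - 34) ≡ 15/42 mod 43. 42⁻¹ ≡ 42 (mod 43) since 42·42 = 1764 ≡ 1, so λ ≡ 28.
  x = λ² - 34 - 33 = 784 - 67 ≡ 29; y = λ·(34 - 29) - 19 ≡ 35. → (29, 35)
4Q: (29, 35) + (33, 34). λ = (34 - 35)/(33 - 29) ≡ 42/4 mod 43. 4⁻¹ ≡ 11 (mod 43), so λ ≡ 32.
  x = λ² - 29 - 33 = 1024 - 62 ≡ 16; y = λ·(29 - 16) - 35 ≡ 37. → (16, 37)

(16, 37)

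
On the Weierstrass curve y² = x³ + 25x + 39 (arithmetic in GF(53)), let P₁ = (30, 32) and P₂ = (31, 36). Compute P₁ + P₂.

(30, 32) + (31, 36). λ = (36 - 32)/(31 - 30) ≡ 4/1 mod 53. 1⁻¹ ≡ 1 (mod 53), so λ ≡ 4.
  x = λ² - 30 - 31 = 16 - 61 ≡ 8; y = λ·(30 - 8) - 32 ≡ 3. → (8, 3)

(8, 3)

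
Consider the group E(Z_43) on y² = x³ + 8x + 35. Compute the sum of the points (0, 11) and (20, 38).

(3, 0)

(0, 11) + (20, 38). λ = (38 - 11)/(20 - 0) ≡ 27/20 mod 43. 20⁻¹ ≡ 28 (mod 43), so λ ≡ 25.
  x = λ² - 0 - 20 = 625 - 20 ≡ 3; y = λ·(0 - 3) - 11 ≡ 0. → (3, 0)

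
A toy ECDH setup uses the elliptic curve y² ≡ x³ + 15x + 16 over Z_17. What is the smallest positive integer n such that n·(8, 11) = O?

8

2P: tangent at (8, 11): λ = (3·8² + 15)/(2·11) ≡ 3/5. 5⁻¹ ≡ 7 (mod 17) since 5·7 = 35 ≡ 1, so λ ≡ 3·7 ≡ 4.
  x = λ² - 8 - 8 = 16 - 16 ≡ 0; y = λ·(8 - 0) - 11 ≡ 4. → (0, 4)
3P: (0, 4) + (8, 11). λ = (11 - 4)/(8 - 0) ≡ 7/8 mod 17. 8⁻¹ ≡ 15 (mod 17), so λ ≡ 3.
  x = λ² - 0 - 8 = 9 - 8 ≡ 1; y = λ·(0 - 1) - 4 ≡ 10. → (1, 10)
4P: (1, 10) + (8, 11). λ = (11 - 10)/(8 - 1) ≡ 1/7 mod 17. 7⁻¹ ≡ 5 (mod 17), so λ ≡ 5.
  x = λ² - 1 - 8 = 25 - 9 ≡ 16; y = λ·(1 - 16) - 10 ≡ 0. → (16, 0)
5P: (16, 0) + (8, 11). λ = (11 - 0)/(8 - 16) ≡ 11/9 mod 17. 9⁻¹ ≡ 2 (mod 17), so λ ≡ 5.
  x = λ² - 16 - 8 = 25 - 24 ≡ 1; y = λ·(16 - 1) - 0 ≡ 7. → (1, 7)
6P: (1, 7) + (8, 11). λ = (11 - 7)/(8 - 1) ≡ 4/7 mod 17. 7⁻¹ ≡ 5 (mod 17) since 7·5 = 35 ≡ 1, so λ ≡ 3.
  x = λ² - 1 - 8 = 9 - 9 ≡ 0; y = λ·(1 - 0) - 7 ≡ 13. → (0, 13)
7P: (0, 13) + (8, 11). λ = (11 - 13)/(8 - 0) ≡ 15/8 mod 17. 8⁻¹ ≡ 15 (mod 17), so λ ≡ 4.
  x = λ² - 0 - 8 = 16 - 8 ≡ 8; y = λ·(0 - 8) - 13 ≡ 6. → (8, 6)
8P: (8, 6) + (8, 11): same x and y₁ ≡ -y₂, so the sum is O.
8P = O, so the order is 8.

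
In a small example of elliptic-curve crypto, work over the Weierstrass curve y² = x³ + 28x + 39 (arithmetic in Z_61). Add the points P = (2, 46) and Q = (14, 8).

(2, 46) + (14, 8). λ = (8 - 46)/(14 - 2) ≡ 23/12 mod 61. 12⁻¹ ≡ 56 (mod 61) since 12·56 = 672 ≡ 1, so λ ≡ 7.
  x = λ² - 2 - 14 = 49 - 16 ≡ 33; y = λ·(2 - 33) - 46 ≡ 42. → (33, 42)

(33, 42)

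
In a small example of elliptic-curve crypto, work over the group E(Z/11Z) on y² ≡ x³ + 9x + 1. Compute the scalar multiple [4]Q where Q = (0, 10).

Double-and-add on 4 = (100)₂. Start with Q = (0, 10) for the leading 1-bit.
double: tangent at (0, 10): λ = (3·0² + 9)/(2·10) ≡ 9/9. 9⁻¹ ≡ 5 (mod 11) since 9·5 = 45 ≡ 1, so λ ≡ 9·5 ≡ 1.
  x = λ² - 0 - 0 = 1 - 0 ≡ 1; y = λ·(0 - 1) - 10 ≡ 0. → (1, 0)
double: (1, 0) + (1, 0): same x and y₁ ≡ -y₂, so the sum is O.

O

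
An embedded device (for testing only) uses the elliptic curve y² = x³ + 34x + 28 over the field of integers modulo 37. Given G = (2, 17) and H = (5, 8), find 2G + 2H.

First 2G:
Repeated addition: build up to 2G.
2G: tangent at (2, 17): λ = (3·2² + 34)/(2·17) ≡ 9/34. 34⁻¹ ≡ 12 (mod 37) since 34·12 = 408 ≡ 1, so λ ≡ 9·12 ≡ 34.
  x = λ² - 2 - 2 = 1156 - 4 ≡ 5; y = λ·(2 - 5) - 17 ≡ 29. → (5, 29)
2G = (5, 29).
Next 2H:
Repeated addition: build up to 2H.
2H: tangent at (5, 8): λ = (3·5² + 34)/(2·8) ≡ 35/16. 16⁻¹ ≡ 7 (mod 37) since 16·7 = 112 ≡ 1, so λ ≡ 35·7 ≡ 23.
  x = λ² - 5 - 5 = 529 - 10 ≡ 1; y = λ·(5 - 1) - 8 ≡ 10. → (1, 10)
2H = (1, 10).
Finally 2G + 2H:
(5, 29) + (1, 10). λ = (10 - 29)/(1 - 5) ≡ 18/33 mod 37. 33⁻¹ ≡ 9 (mod 37), so λ ≡ 14.
  x = λ² - 5 - 1 = 196 - 6 ≡ 5; y = λ·(5 - 5) - 29 ≡ 8. → (5, 8)

(5, 8)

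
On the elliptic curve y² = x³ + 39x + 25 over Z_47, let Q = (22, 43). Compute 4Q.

(8, 12)

Repeated addition: build up to 4Q.
2Q: tangent at (22, 43): λ = (3·22² + 39)/(2·43) ≡ 34/39. 39⁻¹ ≡ 41 (mod 47), so λ ≡ 34·41 ≡ 31.
  x = λ² - 22 - 22 = 961 - 44 ≡ 24; y = λ·(22 - 24) - 43 ≡ 36. → (24, 36)
3Q: (24, 36) + (22, 43). λ = (43 - 36)/(22 - 24) ≡ 7/45 mod 47. 45⁻¹ ≡ 23 (mod 47), so λ ≡ 20.
  x = λ² - 24 - 22 = 400 - 46 ≡ 25; y = λ·(24 - 25) - 36 ≡ 38. → (25, 38)
4Q: (25, 38) + (22, 43). λ = (43 - 38)/(22 - 25) ≡ 5/44 mod 47. 44⁻¹ ≡ 31 (mod 47) since 44·31 = 1364 ≡ 1, so λ ≡ 14.
  x = λ² - 25 - 22 = 196 - 47 ≡ 8; y = λ·(25 - 8) - 38 ≡ 12. → (8, 12)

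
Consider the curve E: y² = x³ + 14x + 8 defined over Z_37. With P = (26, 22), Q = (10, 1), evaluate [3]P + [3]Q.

(33, 31)

First 3P:
Repeated addition: build up to 3P.
2P: tangent at (26, 22): λ = (3·26² + 14)/(2·22) ≡ 7/7. 7⁻¹ ≡ 16 (mod 37) since 7·16 = 112 ≡ 1, so λ ≡ 7·16 ≡ 1.
  x = λ² - 26 - 26 = 1 - 52 ≡ 23; y = λ·(26 - 23) - 22 ≡ 18. → (23, 18)
3P: (23, 18) + (26, 22). λ = (22 - 18)/(26 - 23) ≡ 4/3 mod 37. 3⁻¹ ≡ 25 (mod 37) since 3·25 = 75 ≡ 1, so λ ≡ 26.
  x = λ² - 23 - 26 = 676 - 49 ≡ 35; y = λ·(23 - 35) - 18 ≡ 3. → (35, 3)
3P = (35, 3).
Next 3Q:
Repeated addition: build up to 3Q.
2Q: tangent at (10, 1): λ = (3·10² + 14)/(2·1) ≡ 18/2. 2⁻¹ ≡ 19 (mod 37) since 2·19 = 38 ≡ 1, so λ ≡ 18·19 ≡ 9.
  x = λ² - 10 - 10 = 81 - 20 ≡ 24; y = λ·(10 - 24) - 1 ≡ 21. → (24, 21)
3Q: (24, 21) + (10, 1). λ = (1 - 21)/(10 - 24) ≡ 17/23 mod 37. 23⁻¹ ≡ 29 (mod 37) since 23·29 = 667 ≡ 1, so λ ≡ 12.
  x = λ² - 24 - 10 = 144 - 34 ≡ 36; y = λ·(24 - 36) - 21 ≡ 20. → (36, 20)
3Q = (36, 20).
Finally 3P + 3Q:
(35, 3) + (36, 20). λ = (20 - 3)/(36 - 35) ≡ 17/1 mod 37. 1⁻¹ ≡ 1 (mod 37) since 1·1 = 1 ≡ 1, so λ ≡ 17.
  x = λ² - 35 - 36 = 289 - 71 ≡ 33; y = λ·(35 - 33) - 3 ≡ 31. → (33, 31)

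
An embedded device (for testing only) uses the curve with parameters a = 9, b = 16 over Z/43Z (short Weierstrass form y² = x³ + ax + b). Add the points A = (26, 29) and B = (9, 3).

(26, 29) + (9, 3). λ = (3 - 29)/(9 - 26) ≡ 17/26 mod 43. 26⁻¹ ≡ 5 (mod 43) since 26·5 = 130 ≡ 1, so λ ≡ 42.
  x = λ² - 26 - 9 = 1764 - 35 ≡ 9; y = λ·(26 - 9) - 29 ≡ 40. → (9, 40)

(9, 40)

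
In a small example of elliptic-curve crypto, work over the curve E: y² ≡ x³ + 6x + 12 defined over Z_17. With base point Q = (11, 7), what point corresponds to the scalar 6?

O

Double-and-add on 6 = (110)₂. Start with Q = (11, 7) for the leading 1-bit.
double: tangent at (11, 7): λ = (3·11² + 6)/(2·7) ≡ 12/14. 14⁻¹ ≡ 11 (mod 17), so λ ≡ 12·11 ≡ 13.
  x = λ² - 11 - 11 = 169 - 22 ≡ 11; y = λ·(11 - 11) - 7 ≡ 10. → (11, 10)
add Q: (11, 10) + (11, 7): same x and y₁ ≡ -y₂, so the sum is 𝒪.
double: 𝒪 + 𝒪 = 𝒪 (identity).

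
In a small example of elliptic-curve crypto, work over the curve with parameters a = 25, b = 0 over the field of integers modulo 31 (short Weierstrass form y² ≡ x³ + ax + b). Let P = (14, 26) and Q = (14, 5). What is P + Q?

O

The two points share x = 14 and their y-coordinates satisfy 26 + 5 ≡ 0 (mod 31), so they are inverses. Their sum is the point at infinity.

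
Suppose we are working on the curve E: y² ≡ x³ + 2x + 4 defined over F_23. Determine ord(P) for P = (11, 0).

2

2P: (11, 0) + (11, 0): same x and y₁ ≡ -y₂, so the sum is the point at infinity.
2P = the point at infinity, so the order is 2.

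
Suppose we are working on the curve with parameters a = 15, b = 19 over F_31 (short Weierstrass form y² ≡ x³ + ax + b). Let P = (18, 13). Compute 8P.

Repeated addition: build up to 8P.
2P: tangent at (18, 13): λ = (3·18² + 15)/(2·13) ≡ 26/26. 26⁻¹ ≡ 6 (mod 31) since 26·6 = 156 ≡ 1, so λ ≡ 26·6 ≡ 1.
  x = λ² - 18 - 18 = 1 - 36 ≡ 27; y = λ·(18 - 27) - 13 ≡ 9. → (27, 9)
3P: (27, 9) + (18, 13). λ = (13 - 9)/(18 - 27) ≡ 4/22 mod 31. 22⁻¹ ≡ 24 (mod 31) since 22·24 = 528 ≡ 1, so λ ≡ 3.
  x = λ² - 27 - 18 = 9 - 45 ≡ 26; y = λ·(27 - 26) - 9 ≡ 25. → (26, 25)
4P: (26, 25) + (18, 13). λ = (13 - 25)/(18 - 26) ≡ 19/23 mod 31. 23⁻¹ ≡ 27 (mod 31), so λ ≡ 17.
  x = λ² - 26 - 18 = 289 - 44 ≡ 28; y = λ·(26 - 28) - 25 ≡ 3. → (28, 3)
5P: (28, 3) + (18, 13). λ = (13 - 3)/(18 - 28) ≡ 10/21 mod 31. 21⁻¹ ≡ 3 (mod 31), so λ ≡ 30.
  x = λ² - 28 - 18 = 900 - 46 ≡ 17; y = λ·(28 - 17) - 3 ≡ 17. → (17, 17)
6P: (17, 17) + (18, 13). λ = (13 - 17)/(18 - 17) ≡ 27/1 mod 31. 1⁻¹ ≡ 1 (mod 31) since 1·1 = 1 ≡ 1, so λ ≡ 27.
  x = λ² - 17 - 18 = 729 - 35 ≡ 12; y = λ·(17 - 12) - 17 ≡ 25. → (12, 25)
7P: (12, 25) + (18, 13). λ = (13 - 25)/(18 - 12) ≡ 19/6 mod 31. 6⁻¹ ≡ 26 (mod 31) since 6·26 = 156 ≡ 1, so λ ≡ 29.
  x = λ² - 12 - 18 = 841 - 30 ≡ 5; y = λ·(12 - 5) - 25 ≡ 23. → (5, 23)
8P: (5, 23) + (18, 13). λ = (13 - 23)/(18 - 5) ≡ 21/13 mod 31. 13⁻¹ ≡ 12 (mod 31), so λ ≡ 4.
  x = λ² - 5 - 18 = 16 - 23 ≡ 24; y = λ·(5 - 24) - 23 ≡ 25. → (24, 25)

(24, 25)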